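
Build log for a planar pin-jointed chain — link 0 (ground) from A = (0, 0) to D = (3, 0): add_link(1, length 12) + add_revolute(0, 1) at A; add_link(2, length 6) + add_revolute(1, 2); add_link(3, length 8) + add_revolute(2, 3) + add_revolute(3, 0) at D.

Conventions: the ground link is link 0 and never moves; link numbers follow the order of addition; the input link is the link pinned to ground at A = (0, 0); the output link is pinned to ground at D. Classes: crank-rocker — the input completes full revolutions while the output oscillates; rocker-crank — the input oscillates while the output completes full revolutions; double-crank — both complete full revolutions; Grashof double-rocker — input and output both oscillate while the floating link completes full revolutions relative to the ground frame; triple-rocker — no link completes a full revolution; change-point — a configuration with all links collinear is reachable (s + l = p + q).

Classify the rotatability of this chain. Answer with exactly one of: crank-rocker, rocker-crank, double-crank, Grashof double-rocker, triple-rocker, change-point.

lengths: ground=3, input=12, coupler=6, output=8
sorted: s=3 (shortest), l=12 (longest), p+q=14
s + l = 15 vs p + q = 14
s + l > p + q → non-Grashof → no link fully rotates → triple-rocker

triple-rocker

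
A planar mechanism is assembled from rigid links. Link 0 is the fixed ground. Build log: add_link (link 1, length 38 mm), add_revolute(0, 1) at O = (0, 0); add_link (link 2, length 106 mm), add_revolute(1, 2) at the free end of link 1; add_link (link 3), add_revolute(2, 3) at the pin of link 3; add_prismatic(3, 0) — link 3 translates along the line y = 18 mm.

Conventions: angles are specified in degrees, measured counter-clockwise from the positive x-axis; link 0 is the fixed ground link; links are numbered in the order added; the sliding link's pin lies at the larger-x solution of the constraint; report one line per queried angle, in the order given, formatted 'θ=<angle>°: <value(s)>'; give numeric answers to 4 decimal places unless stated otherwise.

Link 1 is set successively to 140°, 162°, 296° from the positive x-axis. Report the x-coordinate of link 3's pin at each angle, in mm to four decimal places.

geometry: r = 38 mm, L = 106 mm, e = 18 mm
θ=140°: crank pin P = (r cos θ, r sin θ) = (-29.109689, 24.425929)
θ=140°: h = r sin θ − e = 24.425929 − 18 = 6.425929
θ=140°: x = r cos θ + √(L² − h²) = -29.109689 + 105.805044 = 76.695356
θ=162°: crank pin P = (r cos θ, r sin θ) = (-36.140148, 11.742646)
θ=162°: h = r sin θ − e = 11.742646 − 18 = -6.257354
θ=162°: x = r cos θ + √(L² − h²) = -36.140148 + 105.815148 = 69.675000
θ=296°: crank pin P = (r cos θ, r sin θ) = (16.658104, -34.154174)
θ=296°: h = r sin θ − e = -34.154174 − 18 = -52.154174
θ=296°: x = r cos θ + √(L² − h²) = 16.658104 + 92.281863 = 108.939966

θ=140°: 76.6954
θ=162°: 69.6750
θ=296°: 108.9400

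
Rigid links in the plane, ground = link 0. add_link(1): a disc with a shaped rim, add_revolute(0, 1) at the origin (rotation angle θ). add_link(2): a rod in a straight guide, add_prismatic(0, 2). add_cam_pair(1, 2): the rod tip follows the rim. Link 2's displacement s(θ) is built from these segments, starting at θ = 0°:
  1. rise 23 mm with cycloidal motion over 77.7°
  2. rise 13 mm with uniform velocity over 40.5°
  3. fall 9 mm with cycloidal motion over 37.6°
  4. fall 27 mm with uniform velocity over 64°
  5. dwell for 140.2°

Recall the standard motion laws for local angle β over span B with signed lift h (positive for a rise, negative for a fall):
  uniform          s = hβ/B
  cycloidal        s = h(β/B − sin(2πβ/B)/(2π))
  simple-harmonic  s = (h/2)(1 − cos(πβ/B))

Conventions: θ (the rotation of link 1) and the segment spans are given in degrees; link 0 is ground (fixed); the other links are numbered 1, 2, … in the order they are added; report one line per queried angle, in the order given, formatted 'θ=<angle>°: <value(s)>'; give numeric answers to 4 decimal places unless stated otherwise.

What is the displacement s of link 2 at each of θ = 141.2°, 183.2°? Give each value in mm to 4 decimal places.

segment 1 (0° to 77.7°, cycloidal, h = 23) is passed completely: s = 0.0000 + (23) = 23.0000
segment 2 (77.7° to 118.2°, uniform, h = 13) is passed completely: s = 23.0000 + (13) = 36.0000
θ = 141.2° falls in segment 3 (118.2° to 155.8°, cycloidal, h = -9): β = 141.2 − 118.2 = 23°, B = 37.6°; Δs = -9·(0.6117 − sin(2π·0.6117)/(2π)) = -6.4301; s = 36.0000 − 6.4301 = 29.5699
segment 3 (118.2° to 155.8°, cycloidal, h = -9) is passed completely: s = 36.0000 + (-9) = 27.0000
θ = 183.2° falls in segment 4 (155.8° to 219.8°, uniform, h = -27): β = 183.2 − 155.8 = 27.4°, B = 64°; Δs = -27·27.4/64 = -11.5594; s = 27.0000 − 11.5594 = 15.4406

θ=141.2°: 29.5699
θ=183.2°: 15.4406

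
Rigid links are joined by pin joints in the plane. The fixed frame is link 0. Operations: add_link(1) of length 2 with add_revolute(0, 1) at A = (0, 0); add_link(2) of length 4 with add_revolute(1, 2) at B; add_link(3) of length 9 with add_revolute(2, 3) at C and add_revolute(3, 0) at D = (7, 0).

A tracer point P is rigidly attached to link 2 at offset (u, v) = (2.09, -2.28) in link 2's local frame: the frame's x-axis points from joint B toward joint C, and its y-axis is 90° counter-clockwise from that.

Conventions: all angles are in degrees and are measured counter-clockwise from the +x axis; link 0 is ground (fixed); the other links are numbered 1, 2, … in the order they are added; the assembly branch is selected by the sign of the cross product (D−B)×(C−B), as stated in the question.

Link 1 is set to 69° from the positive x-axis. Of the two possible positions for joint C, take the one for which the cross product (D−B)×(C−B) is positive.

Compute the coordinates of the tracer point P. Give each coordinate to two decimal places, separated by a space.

A=(0,0), D=(7.00,0)
B = A + 2.00·(cos69°, sin69°) = (0.7167, 1.8672)
|BD| = 6.5548
circle(B,4.00) ∩ circle(D,9.00): a=-1.6808, h=3.6297
  candidates: C₊=(0.1395,5.8253) cross=23.792; C₋=(-1.9283,-1.1334) cross=-23.792
  branch + wants cross > 0 → take C=(0.1395,5.8253) (cross=23.792)
ex = (C−B)/|BC| = (-0.1443,0.9895); ey = (-0.9895,-0.1443)
P = B + 2.09·ex + -2.28·ey = (2.6713,4.2643)

2.67 4.26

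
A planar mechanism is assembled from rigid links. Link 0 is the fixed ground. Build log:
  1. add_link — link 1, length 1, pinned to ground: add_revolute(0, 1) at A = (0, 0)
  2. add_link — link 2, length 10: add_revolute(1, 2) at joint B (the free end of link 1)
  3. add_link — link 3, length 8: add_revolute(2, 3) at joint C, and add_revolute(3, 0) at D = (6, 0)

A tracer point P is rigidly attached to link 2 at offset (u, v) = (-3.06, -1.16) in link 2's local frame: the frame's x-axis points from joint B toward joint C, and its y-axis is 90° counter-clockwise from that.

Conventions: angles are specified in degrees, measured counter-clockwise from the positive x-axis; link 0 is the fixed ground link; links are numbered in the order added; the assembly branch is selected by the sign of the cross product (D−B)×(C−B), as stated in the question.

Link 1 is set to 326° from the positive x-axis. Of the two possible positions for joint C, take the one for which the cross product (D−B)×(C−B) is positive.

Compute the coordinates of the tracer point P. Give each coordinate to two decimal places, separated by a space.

A=(0,0), D=(6.00,0)
B = A + 1.00·(cos326°, sin326°) = (0.8290, -0.5592)
|BD| = 5.2011
circle(B,10.00) ∩ circle(D,8.00): a=6.0614, h=7.9536
  candidates: C₊=(6.0001,8.0000) cross=41.368; C₋=(7.7104,-7.8150) cross=-41.368
  branch + wants cross > 0 → take C=(6.0001,8.0000) (cross=41.368)
ex = (C−B)/|BC| = (0.5171,0.8559); ey = (-0.8559,0.5171)
P = B + -3.06·ex + -1.16·ey = (0.2395,-3.7782)

0.24 -3.78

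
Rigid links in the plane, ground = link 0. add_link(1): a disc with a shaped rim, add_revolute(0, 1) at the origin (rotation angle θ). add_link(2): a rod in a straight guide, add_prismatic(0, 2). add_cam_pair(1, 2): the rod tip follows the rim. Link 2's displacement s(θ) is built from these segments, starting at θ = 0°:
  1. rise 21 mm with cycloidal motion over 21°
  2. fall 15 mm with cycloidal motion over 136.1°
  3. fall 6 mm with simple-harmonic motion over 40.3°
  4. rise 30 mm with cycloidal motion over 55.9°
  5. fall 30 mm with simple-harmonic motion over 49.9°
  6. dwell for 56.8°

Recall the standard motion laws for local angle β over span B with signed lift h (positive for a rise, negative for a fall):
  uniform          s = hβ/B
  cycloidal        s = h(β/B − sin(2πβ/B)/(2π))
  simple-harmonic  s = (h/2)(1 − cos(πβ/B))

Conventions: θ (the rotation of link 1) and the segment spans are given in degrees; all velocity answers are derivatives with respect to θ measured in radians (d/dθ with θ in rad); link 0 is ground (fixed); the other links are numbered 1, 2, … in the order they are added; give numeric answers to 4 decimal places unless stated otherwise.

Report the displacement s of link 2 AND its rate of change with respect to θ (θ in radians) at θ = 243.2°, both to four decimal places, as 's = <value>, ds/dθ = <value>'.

segment 1 (0° to 21°, cycloidal, h = 21) is passed completely: s = 0.0000 + (21) = 21.0000
segment 2 (21° to 157.1°, cycloidal, h = -15) is passed completely: s = 21.0000 + (-15) = 6.0000
segment 3 (157.1° to 197.4°, simple-harmonic, h = -6) is passed completely: s = 6.0000 + (-6) = 0.0000
θ = 243.2° falls in segment 4 (197.4° to 253.3°, cycloidal, h = 30): β = 243.2 − 197.4 = 45.8°, B = 55.9°; Δs = 30·(0.8193 − sin(2π·0.8193)/(2π)) = 28.9085; s = 0.0000 + 28.9085 = 28.9085
velocity in seg [197.4°–253.3°] (cycloidal), θ in radians: β = 45.8° = 0.7994 rad, B = 55.9° = 0.9756 rad; ds/dθ = (h/B)(1 − cos(2πβ/B)) = (30/0.9756)(1 − cos(2π·0.8193)) = 17.775712 mm/rad

s = 28.9085, ds/dθ = 17.7757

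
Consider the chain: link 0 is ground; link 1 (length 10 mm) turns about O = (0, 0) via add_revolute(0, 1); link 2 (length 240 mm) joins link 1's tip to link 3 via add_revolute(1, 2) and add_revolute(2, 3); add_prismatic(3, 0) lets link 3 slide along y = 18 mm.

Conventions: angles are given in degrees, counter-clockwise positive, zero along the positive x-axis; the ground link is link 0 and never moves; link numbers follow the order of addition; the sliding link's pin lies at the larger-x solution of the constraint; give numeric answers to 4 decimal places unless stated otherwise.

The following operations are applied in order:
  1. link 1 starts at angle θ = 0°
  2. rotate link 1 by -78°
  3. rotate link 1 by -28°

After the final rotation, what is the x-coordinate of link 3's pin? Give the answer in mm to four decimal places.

geometry: r = 10 mm, L = 240 mm, e = 18 mm; θ starts at 0°
rotate link 1 by -78°: θ ← 0° -78° = -78°
rotate link 1 by -28°: θ ← -78° -28° = -106°
crank pin P = (r cos θ, r sin θ) = (-2.756374, -9.612617)
h = r sin θ − e = -9.612617 − 18 = -27.612617
x = r cos θ + √(L² − h²) = -2.756374 + 238.406257 = 235.649883

235.6499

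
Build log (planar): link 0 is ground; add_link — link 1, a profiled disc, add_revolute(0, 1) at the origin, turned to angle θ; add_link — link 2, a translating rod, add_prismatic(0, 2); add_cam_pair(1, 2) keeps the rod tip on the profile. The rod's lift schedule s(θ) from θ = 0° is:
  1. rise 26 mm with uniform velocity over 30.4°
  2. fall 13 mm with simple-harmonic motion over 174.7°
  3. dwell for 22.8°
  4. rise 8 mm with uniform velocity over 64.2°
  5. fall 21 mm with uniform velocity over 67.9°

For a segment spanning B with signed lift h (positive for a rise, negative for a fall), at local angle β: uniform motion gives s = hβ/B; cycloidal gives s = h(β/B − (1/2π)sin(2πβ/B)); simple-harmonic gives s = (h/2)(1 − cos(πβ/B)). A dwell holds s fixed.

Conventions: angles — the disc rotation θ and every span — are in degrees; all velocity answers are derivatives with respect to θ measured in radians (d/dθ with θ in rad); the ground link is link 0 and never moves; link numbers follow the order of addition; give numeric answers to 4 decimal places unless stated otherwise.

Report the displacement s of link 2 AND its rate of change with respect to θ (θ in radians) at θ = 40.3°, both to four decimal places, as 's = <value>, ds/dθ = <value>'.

seg 1 [0°–30.4°] uniform, h=26: full span → s += 26 → s = 26.0000
seg 2 [30.4°–205.1°] simple-harmonic, h=-13: θ=40.3° here. β=9.9, B=174.7. -13/2·(1 − cos(π·0.0567)) = -0.1027 → s = 25.8973
velocity in seg [30.4°–205.1°] (simple-harmonic), θ in radians: β = 9.9° = 0.1728 rad, B = 174.7° = 3.0491 rad; ds/dθ = (πh/(2B)) sin(πβ/B) = (π·(-13)/(2·3.0491)) sin(π·0.0567) = -1.186011 mm/rad

s = 25.8973, ds/dθ = -1.1860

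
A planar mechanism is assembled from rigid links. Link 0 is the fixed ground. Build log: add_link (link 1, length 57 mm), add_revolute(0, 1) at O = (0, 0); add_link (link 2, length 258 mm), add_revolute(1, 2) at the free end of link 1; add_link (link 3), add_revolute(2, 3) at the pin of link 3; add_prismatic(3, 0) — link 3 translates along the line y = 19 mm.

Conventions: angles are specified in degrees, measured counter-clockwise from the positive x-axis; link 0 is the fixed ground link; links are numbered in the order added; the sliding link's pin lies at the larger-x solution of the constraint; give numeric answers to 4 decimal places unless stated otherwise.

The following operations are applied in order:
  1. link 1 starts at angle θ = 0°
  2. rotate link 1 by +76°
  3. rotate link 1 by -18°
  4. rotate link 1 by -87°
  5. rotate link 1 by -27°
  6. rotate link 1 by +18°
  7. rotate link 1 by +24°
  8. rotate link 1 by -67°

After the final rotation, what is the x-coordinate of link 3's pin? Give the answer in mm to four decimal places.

geometry: r = 57 mm, L = 258 mm, e = 19 mm; θ starts at 0°
rotate link 1 by +76°: θ ← 0° +76° = 76°
rotate link 1 by -18°: θ ← 76° -18° = 58°
rotate link 1 by -87°: θ ← 58° -87° = -29°
rotate link 1 by -27°: θ ← -29° -27° = -56°
rotate link 1 by +18°: θ ← -56° +18° = -38°
rotate link 1 by +24°: θ ← -38° +24° = -14°
rotate link 1 by -67°: θ ← -14° -67° = -81°
crank pin P = (r cos θ, r sin θ) = (8.916765, -56.298235)
h = r sin θ − e = -56.298235 − 19 = -75.298235
x = r cos θ + √(L² − h²) = 8.916765 + 246.767453 = 255.684217

255.6842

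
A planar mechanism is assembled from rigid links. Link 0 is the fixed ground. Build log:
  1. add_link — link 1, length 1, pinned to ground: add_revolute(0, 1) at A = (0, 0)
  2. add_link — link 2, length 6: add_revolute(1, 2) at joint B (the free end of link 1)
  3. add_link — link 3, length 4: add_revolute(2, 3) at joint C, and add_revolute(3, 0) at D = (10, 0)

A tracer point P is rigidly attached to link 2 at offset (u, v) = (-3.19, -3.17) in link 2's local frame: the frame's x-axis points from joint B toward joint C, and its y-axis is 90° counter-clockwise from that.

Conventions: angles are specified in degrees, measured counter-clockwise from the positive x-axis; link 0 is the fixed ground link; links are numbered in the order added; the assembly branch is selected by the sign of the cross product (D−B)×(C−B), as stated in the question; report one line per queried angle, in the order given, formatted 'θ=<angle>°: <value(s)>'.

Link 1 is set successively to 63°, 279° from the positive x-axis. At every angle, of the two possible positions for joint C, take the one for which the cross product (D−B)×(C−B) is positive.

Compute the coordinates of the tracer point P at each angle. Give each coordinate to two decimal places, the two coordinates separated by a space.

A=(0,0), D=(10.00,0)
θ=63°: B = A + 1.00·(cos63°, sin63°) = (0.4540, 0.8910)
θ=63°: |BD| = 9.5875
θ=63°: circle(B,6.00) ∩ circle(D,4.00): a=5.8368, h=1.3900
θ=63°:   candidates: C₊=(6.3947,1.7325) cross=13.326; C₋=(6.1363,-1.0354) cross=-13.326
θ=63°:   branch + wants cross > 0 → take C=(6.3947,1.7325) (cross=13.326)
θ=63°: ex = (C−B)/|BC| = (0.9901,0.1403); ey = (-0.1403,0.9901)
θ=63°: P = B + -3.19·ex + -3.17·ey = (-2.2599,-2.6951)
θ=279°: B = A + 1.00·(cos279°, sin279°) = (0.1564, -0.9877)
θ=279°: |BD| = 9.8930
θ=279°: circle(B,6.00) ∩ circle(D,4.00): a=5.9573, h=0.7144
θ=279°:   candidates: C₊=(6.0127,0.3179) cross=7.068; C₋=(6.1553,-1.1038) cross=-7.068
θ=279°:   branch + wants cross > 0 → take C=(6.0127,0.3179) (cross=7.068)
θ=279°: ex = (C−B)/|BC| = (0.9760,0.2176); ey = (-0.2176,0.9760)
θ=279°: P = B + -3.19·ex + -3.17·ey = (-2.2673,-4.7759)

θ=63°: -2.26 -2.70
θ=279°: -2.27 -4.78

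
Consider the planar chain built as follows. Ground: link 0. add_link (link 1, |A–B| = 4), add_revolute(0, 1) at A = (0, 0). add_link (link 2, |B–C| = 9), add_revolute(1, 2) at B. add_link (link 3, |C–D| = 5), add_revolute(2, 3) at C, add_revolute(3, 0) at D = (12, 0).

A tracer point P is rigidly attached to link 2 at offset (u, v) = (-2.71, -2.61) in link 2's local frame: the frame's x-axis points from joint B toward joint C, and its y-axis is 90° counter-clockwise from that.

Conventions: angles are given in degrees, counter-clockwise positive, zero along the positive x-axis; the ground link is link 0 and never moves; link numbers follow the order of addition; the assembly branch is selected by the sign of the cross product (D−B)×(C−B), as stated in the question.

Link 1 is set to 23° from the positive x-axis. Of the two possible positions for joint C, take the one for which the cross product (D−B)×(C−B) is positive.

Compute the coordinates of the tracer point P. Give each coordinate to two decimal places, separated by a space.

A=(0,0), D=(12.00,0)
B = A + 4.00·(cos23°, sin23°) = (3.6820, 1.5629)
|BD| = 8.4635
circle(B,9.00) ∩ circle(D,5.00): a=7.5401, h=4.9140
  candidates: C₊=(11.9999,5.0000) cross=41.590; C₋=(10.1850,-4.6589) cross=-41.590
  branch + wants cross > 0 → take C=(11.9999,5.0000) (cross=41.590)
ex = (C−B)/|BC| = (0.9242,0.3819); ey = (-0.3819,0.9242)
P = B + -2.71·ex + -2.61·ey = (2.1742,-1.8842)

2.17 -1.88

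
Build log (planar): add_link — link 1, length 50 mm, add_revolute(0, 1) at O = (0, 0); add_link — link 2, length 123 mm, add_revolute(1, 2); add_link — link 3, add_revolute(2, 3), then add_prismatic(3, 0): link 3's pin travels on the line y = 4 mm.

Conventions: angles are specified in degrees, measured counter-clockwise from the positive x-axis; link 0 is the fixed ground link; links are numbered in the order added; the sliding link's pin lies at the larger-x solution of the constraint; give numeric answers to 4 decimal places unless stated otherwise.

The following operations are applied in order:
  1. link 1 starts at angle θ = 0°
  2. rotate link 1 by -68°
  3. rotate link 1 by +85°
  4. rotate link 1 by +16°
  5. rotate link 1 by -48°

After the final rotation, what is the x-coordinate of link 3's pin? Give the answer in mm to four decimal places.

geometry: r = 50 mm, L = 123 mm, e = 4 mm; θ starts at 0°
rotate link 1 by -68°: θ ← 0° -68° = -68°
rotate link 1 by +85°: θ ← -68° +85° = 17°
rotate link 1 by +16°: θ ← 17° +16° = 33°
rotate link 1 by -48°: θ ← 33° -48° = -15°
crank pin P = (r cos θ, r sin θ) = (48.296291, -12.940952)
h = r sin θ − e = -12.940952 − 4 = -16.940952
x = r cos θ + √(L² − h²) = 48.296291 + 121.827764 = 170.124056

170.1241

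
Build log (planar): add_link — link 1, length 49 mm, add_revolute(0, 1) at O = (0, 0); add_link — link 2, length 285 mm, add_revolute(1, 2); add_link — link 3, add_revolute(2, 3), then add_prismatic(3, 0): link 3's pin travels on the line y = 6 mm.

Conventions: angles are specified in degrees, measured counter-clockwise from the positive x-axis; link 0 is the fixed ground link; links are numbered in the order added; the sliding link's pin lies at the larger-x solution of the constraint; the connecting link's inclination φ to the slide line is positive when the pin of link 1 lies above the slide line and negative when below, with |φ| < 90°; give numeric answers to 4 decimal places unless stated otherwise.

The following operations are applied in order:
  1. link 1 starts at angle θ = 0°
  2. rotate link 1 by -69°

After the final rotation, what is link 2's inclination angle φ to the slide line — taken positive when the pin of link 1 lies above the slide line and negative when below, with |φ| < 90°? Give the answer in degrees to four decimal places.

geometry: r = 49 mm, L = 285 mm, e = 6 mm; θ starts at 0°
rotate link 1 by -69°: θ ← 0° -69° = -69°
h = r sin θ − e = -45.745441 − 6 = -51.745441
sin φ = h / L = -51.745441 / 285 = -0.18156295
φ = arcsin(-0.18156295) = -10.460811°

-10.4608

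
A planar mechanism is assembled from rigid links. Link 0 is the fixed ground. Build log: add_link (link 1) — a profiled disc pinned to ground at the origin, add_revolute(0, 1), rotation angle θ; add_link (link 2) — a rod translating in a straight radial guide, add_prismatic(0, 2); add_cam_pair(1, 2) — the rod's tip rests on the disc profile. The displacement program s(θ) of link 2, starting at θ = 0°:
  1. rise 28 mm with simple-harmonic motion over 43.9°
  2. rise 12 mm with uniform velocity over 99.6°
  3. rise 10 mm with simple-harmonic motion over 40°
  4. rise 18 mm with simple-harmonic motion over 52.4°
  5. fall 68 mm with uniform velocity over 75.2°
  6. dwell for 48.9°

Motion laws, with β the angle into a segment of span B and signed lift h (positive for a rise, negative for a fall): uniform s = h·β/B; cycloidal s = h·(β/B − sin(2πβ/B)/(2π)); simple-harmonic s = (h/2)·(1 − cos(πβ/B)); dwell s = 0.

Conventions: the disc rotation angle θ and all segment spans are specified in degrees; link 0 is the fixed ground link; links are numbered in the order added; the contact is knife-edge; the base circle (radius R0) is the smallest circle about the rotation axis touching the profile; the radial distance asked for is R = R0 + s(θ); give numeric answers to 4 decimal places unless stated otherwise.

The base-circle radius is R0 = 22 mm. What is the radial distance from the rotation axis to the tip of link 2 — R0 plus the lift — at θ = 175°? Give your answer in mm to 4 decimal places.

seg 1 [0°–43.9°] simple-harmonic, h=28: full span → s += 28 → s = 28.0000
seg 2 [43.9°–143.5°] uniform, h=12: full span → s += 12 → s = 40.0000
seg 3 [143.5°–183.5°] simple-harmonic, h=10: θ=175° here. β=31.5, B=40. 10/2·(1 − cos(π·0.7875)) = 8.9266 → s = 48.9266
R = R0 + s = 22 + 48.9266 = 70.9266

70.9266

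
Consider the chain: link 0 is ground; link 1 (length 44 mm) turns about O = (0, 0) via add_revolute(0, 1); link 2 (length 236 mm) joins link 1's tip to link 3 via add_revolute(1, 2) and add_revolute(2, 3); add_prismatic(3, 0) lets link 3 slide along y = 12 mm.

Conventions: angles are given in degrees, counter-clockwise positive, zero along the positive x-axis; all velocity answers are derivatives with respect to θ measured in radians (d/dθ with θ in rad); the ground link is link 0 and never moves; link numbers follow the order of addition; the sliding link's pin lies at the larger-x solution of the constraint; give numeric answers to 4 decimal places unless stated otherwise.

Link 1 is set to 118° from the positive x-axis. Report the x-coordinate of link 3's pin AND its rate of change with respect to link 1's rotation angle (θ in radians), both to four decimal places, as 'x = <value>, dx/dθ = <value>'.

geometry: r = 44 mm, L = 236 mm, e = 12 mm
crank pin P = (r cos θ, r sin θ) = (-20.656749, 38.849694)
h = r sin θ − e = 38.849694 − 12 = 26.849694
x = r cos θ + √(L² − h²) = -20.656749 + 234.467682 = 213.810933
dx/dθ = −r sin θ − h·r cos θ/√(L² − h²) (θ in radians; h = 26.849694) = -36.484219

x = 213.8109, dx/dθ = -36.4842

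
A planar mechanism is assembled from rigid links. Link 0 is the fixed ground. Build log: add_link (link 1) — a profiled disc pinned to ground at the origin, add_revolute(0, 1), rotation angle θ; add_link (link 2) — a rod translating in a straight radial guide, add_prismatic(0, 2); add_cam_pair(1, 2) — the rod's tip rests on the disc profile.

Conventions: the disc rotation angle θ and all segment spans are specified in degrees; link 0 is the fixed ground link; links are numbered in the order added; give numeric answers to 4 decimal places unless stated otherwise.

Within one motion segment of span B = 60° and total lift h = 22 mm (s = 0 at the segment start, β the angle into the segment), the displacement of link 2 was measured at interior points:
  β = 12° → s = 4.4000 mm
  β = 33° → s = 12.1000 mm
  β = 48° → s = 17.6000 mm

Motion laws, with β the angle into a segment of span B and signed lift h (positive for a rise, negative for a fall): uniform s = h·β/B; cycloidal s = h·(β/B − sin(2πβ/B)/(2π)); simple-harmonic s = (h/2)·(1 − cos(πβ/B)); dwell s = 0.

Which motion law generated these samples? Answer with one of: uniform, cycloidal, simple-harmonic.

candidates at β/B = r: uniform s = h·r (linear in β); cycloidal s = h·(r − sin(2πr)/(2π)); simple-harmonic s = (h/2)(1 − cos(πr))
β=12°: printed 4.4000 | uniform 4.4000, cycloidal 1.0700, simple-harmonic 2.1008
β=33°: printed 12.1000 | uniform 12.1000, cycloidal 13.1820, simple-harmonic 12.7208
β=48°: printed 17.6000 | uniform 17.6000, cycloidal 20.9300, simple-harmonic 19.8992
only one law matches every sample → uniform

uniform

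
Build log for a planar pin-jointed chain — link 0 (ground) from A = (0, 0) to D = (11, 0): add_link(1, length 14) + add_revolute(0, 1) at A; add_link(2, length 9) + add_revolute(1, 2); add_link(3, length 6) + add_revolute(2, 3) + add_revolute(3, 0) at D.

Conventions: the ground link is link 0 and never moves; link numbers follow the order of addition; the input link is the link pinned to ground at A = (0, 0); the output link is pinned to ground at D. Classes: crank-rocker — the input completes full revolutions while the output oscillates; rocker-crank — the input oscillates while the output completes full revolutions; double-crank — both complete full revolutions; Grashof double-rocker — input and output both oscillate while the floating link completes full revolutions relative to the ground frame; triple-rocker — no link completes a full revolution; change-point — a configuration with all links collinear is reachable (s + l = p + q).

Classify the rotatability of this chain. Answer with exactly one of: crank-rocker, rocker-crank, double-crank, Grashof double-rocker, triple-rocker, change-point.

lengths: ground=11, input=14, coupler=9, output=6
sorted: s=6 (shortest), l=14 (longest), p+q=20
s + l = 20 vs p + q = 20
s + l = p + q → change-point (collinear configuration reachable)

change-point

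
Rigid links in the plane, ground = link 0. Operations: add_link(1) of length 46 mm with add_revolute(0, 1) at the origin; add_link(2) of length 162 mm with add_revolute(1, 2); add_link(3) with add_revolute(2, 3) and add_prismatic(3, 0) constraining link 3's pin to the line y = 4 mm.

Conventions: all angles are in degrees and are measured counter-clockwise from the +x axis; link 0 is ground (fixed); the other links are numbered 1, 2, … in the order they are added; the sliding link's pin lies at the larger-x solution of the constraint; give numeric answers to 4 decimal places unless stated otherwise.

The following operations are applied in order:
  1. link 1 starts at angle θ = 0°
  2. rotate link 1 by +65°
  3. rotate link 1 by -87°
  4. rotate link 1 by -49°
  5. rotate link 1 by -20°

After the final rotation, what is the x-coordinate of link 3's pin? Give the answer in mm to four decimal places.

geometry: r = 46 mm, L = 162 mm, e = 4 mm; θ starts at 0°
rotate link 1 by +65°: θ ← 0° +65° = 65°
rotate link 1 by -87°: θ ← 65° -87° = -22°
rotate link 1 by -49°: θ ← -22° -49° = -71°
rotate link 1 by -20°: θ ← -71° -20° = -91°
crank pin P = (r cos θ, r sin θ) = (-0.802811, -45.992994)
h = r sin θ − e = -45.992994 − 4 = -49.992994
x = r cos θ + √(L² − h²) = -0.802811 + 154.093155 = 153.290345

153.2903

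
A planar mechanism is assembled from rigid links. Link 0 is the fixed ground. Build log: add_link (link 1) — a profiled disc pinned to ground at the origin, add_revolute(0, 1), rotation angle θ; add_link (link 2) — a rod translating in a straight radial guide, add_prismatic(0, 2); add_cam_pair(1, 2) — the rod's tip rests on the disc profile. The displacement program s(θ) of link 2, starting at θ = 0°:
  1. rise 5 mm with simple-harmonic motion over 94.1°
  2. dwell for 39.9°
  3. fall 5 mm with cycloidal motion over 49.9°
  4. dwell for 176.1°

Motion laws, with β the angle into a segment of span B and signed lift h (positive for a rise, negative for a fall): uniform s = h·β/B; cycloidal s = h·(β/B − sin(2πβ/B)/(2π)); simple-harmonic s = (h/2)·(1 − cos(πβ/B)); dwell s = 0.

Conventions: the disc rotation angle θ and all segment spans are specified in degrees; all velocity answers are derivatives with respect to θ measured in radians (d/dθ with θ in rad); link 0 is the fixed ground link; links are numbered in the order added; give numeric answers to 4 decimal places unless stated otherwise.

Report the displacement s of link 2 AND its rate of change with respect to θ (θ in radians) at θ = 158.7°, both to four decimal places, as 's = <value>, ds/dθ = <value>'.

seg 1 [0°–94.1°] simple-harmonic, h=5: full span → s += 5 → s = 5.0000
seg 2 [94.1°–134°] dwell: s stays 5.0000
seg 3 [134°–183.9°] cycloidal, h=-5: θ=158.7° here. β=24.7, B=49.9. -5·(0.4950 − sin(2π·0.4950)/(2π)) = -2.4499 → s = 2.5501
velocity in seg [134°–183.9°] (cycloidal), θ in radians: β = 24.7° = 0.4311 rad, B = 49.9° = 0.8709 rad; ds/dθ = (h/B)(1 − cos(2πβ/B)) = ((-5)/0.8709)(1 − cos(2π·0.4950)) = -11.479276 mm/rad

s = 2.5501, ds/dθ = -11.4793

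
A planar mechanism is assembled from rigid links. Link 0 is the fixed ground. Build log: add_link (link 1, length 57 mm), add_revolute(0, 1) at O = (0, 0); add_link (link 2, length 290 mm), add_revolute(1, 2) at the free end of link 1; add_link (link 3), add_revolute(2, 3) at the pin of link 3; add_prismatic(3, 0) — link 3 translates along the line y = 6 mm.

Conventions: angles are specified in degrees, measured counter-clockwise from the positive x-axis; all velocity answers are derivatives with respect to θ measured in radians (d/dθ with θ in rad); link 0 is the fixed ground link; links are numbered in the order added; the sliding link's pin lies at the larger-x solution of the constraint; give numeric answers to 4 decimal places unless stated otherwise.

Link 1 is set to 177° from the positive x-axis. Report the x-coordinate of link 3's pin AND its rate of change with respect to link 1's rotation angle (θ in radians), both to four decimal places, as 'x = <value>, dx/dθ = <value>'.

geometry: r = 57 mm, L = 290 mm, e = 6 mm
crank pin P = (r cos θ, r sin θ) = (-56.921883, 2.983150)
h = r sin θ − e = 2.983150 − 6 = -3.016850
x = r cos θ + √(L² − h²) = -56.921883 + 289.984308 = 233.062424
dx/dθ = −r sin θ − h·r cos θ/√(L² − h²) (θ in radians; h = -3.016850) = -3.575336

x = 233.0624, dx/dθ = -3.5753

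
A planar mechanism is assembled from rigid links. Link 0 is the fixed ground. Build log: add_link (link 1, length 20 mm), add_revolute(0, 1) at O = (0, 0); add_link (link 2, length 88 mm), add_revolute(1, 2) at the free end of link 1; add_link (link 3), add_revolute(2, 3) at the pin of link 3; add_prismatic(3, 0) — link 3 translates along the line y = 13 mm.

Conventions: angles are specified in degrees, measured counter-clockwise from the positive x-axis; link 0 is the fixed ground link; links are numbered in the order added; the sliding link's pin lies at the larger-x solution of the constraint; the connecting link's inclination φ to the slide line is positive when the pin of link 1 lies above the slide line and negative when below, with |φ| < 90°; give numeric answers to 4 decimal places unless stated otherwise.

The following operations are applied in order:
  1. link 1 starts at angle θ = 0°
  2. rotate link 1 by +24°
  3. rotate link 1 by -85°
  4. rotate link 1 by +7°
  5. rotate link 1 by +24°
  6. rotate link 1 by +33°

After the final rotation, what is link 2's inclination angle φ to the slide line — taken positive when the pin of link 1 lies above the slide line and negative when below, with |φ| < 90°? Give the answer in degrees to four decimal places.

geometry: r = 20 mm, L = 88 mm, e = 13 mm; θ starts at 0°
rotate link 1 by +24°: θ ← 0° +24° = 24°
rotate link 1 by -85°: θ ← 24° -85° = -61°
rotate link 1 by +7°: θ ← -61° +7° = -54°
rotate link 1 by +24°: θ ← -54° +24° = -30°
rotate link 1 by +33°: θ ← -30° +33° = 3°
h = r sin θ − e = 1.046719 − 13 = -11.953281
sin φ = h / L = -11.953281 / 88 = -0.13583274
φ = arcsin(-0.13583274) = -7.806776°

-7.8068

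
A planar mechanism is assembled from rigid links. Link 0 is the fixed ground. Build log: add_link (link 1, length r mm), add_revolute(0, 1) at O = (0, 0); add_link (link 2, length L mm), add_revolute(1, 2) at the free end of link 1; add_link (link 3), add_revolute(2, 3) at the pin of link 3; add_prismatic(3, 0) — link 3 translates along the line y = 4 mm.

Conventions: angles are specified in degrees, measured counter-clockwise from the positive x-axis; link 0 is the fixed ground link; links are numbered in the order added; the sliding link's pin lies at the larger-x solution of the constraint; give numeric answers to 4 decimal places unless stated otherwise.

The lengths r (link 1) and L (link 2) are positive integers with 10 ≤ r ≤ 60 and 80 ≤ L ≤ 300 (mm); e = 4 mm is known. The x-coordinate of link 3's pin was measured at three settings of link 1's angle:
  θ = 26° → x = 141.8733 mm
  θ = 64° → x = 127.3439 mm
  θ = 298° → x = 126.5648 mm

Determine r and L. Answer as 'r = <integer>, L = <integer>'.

constraint per measurement: (x − r cos θ)² + (r sin θ − e)² = L²
subtracting the θ₁ and θ₂ equations cancels the r² and L² terms:
r = (x₁² − x₂²) / (2[(x₁cos θ₁ + e sin θ₁) − (x₂cos θ₂ + e sin θ₂)]) = 28.0000 → r = 28
L² = (x₁ − r cos θ₁)² + (r sin θ₁ − e)² = 13689.0050 → L = 117.0000 → L = 117
check at θ₃=298°: x = 126.5648 (printed 126.5648) ✓

r = 28, L = 117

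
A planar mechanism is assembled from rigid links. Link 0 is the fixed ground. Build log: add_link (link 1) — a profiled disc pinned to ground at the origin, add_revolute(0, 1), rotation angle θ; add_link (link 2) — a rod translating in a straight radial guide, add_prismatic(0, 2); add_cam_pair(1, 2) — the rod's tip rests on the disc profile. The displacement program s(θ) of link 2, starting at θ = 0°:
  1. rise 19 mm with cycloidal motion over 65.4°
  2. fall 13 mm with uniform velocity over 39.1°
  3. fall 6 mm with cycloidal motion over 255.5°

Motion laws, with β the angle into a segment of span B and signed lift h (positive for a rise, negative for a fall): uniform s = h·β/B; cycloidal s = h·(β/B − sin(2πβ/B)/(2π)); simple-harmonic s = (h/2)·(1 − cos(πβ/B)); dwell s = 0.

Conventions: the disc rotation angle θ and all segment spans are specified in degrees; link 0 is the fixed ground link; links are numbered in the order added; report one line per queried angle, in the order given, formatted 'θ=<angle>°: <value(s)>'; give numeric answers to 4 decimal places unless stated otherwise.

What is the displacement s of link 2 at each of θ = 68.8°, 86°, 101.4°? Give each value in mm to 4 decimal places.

seg 1 [0°–65.4°] cycloidal, h=19: full span → s += 19 → s = 19.0000
seg 2 [65.4°–104.5°] uniform, h=-13: θ=68.8° here. β=3.4, B=39.1. -13·3.4/39.1 = -1.1304 → s = 17.8696
seg 2 [65.4°–104.5°] uniform, h=-13: θ=86° here. β=20.6, B=39.1. -13·20.6/39.1 = -6.8491 → s = 12.1509
seg 2 [65.4°–104.5°] uniform, h=-13: θ=101.4° here. β=36, B=39.1. -13·36/39.1 = -11.9693 → s = 7.0307

θ=68.8°: 17.8696
θ=86°: 12.1509
θ=101.4°: 7.0307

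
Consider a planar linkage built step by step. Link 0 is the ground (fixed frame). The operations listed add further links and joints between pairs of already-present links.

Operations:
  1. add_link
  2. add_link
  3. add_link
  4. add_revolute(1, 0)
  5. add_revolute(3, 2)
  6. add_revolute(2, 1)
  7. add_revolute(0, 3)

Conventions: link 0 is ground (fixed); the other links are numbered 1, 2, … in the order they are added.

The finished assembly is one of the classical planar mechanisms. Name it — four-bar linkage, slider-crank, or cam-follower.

links: 4 (incl. ground); joints: 4 revolute, 0 prismatic, 0 higher (cam) pair, forming one closed loop
4 links in a single 4R loop → four-bar linkage

four-bar linkage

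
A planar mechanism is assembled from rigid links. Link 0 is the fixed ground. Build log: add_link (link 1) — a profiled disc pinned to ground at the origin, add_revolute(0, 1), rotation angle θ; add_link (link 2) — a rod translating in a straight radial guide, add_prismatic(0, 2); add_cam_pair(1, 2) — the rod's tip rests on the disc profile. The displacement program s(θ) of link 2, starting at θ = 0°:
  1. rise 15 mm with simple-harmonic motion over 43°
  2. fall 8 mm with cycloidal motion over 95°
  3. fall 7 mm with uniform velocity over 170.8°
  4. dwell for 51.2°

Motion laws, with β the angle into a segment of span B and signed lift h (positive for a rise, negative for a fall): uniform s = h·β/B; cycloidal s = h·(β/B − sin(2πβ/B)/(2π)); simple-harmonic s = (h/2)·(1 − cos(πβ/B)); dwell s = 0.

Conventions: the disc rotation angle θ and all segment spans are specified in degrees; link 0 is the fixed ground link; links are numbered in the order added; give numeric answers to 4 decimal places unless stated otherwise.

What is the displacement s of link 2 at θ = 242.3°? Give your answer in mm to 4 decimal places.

seg 1 [0°–43°] simple-harmonic, h=15: full span → s += 15 → s = 15.0000
seg 2 [43°–138°] cycloidal, h=-8: full span → s += -8 → s = 7.0000
seg 3 [138°–308.8°] uniform, h=-7: θ=242.3° here. β=104.3, B=170.8. -7·104.3/170.8 = -4.2746 → s = 2.7254

2.7254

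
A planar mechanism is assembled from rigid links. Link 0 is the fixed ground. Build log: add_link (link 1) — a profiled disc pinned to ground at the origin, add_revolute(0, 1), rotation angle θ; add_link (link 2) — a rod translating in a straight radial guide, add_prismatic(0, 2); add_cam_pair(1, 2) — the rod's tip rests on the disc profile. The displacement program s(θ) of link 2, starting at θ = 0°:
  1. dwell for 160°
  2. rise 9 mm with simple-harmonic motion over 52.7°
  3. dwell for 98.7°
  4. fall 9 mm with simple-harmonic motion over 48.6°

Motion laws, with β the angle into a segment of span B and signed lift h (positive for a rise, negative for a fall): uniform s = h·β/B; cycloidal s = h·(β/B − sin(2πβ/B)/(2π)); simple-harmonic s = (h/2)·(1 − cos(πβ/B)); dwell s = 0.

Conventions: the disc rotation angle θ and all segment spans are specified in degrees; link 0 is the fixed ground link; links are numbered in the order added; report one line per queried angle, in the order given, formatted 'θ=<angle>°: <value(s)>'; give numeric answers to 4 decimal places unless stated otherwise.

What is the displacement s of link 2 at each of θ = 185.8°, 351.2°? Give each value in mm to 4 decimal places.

seg 1 [0°–160°] dwell: s stays 0.0000
seg 2 [160°–212.7°] simple-harmonic, h=9: θ=185.8° here. β=25.8, B=52.7. 9/2·(1 − cos(π·0.4896)) = 4.3525 → s = 4.3525
seg 2 [160°–212.7°] simple-harmonic, h=9: full span → s += 9 → s = 9.0000
seg 3 [212.7°–311.4°] dwell: s stays 9.0000
seg 4 [311.4°–360°] simple-harmonic, h=-9: θ=351.2° here. β=39.8, B=48.6. -9/2·(1 − cos(π·0.8189)) = -8.2913 → s = 0.7087

θ=185.8°: 4.3525
θ=351.2°: 0.7087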